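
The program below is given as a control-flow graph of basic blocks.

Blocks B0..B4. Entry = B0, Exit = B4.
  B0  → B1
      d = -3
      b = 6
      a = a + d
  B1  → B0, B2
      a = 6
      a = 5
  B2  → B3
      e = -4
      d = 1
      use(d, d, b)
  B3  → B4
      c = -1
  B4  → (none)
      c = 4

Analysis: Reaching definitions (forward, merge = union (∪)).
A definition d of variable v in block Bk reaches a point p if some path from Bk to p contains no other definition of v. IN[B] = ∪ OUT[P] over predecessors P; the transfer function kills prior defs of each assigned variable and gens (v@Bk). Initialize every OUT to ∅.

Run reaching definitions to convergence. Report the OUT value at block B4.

Answer: {a@B1, b@B0, c@B4, d@B2, e@B2}

Working:
Fixpoint table:
  B0:  IN={a@B1, b@B0, d@B0}  OUT={a@B0, b@B0, d@B0}
  B1:  IN={a@B0, b@B0, d@B0}  OUT={a@B1, b@B0, d@B0}
  B2:  IN={a@B1, b@B0, d@B0}  OUT={a@B1, b@B0, d@B2, e@B2}
  B3:  IN={a@B1, b@B0, d@B2, e@B2}  OUT={a@B1, b@B0, c@B3, d@B2, e@B2}
  B4:  IN={a@B1, b@B0, c@B3, d@B2, e@B2}  OUT={a@B1, b@B0, c@B4, d@B2, e@B2}

Merge at B4: IN[B4] = OUT[B3] = {a@B1, b@B0, c@B3, d@B2, e@B2}
Applying B4's transfer function to that IN value gives OUT[B4] (row B4 above).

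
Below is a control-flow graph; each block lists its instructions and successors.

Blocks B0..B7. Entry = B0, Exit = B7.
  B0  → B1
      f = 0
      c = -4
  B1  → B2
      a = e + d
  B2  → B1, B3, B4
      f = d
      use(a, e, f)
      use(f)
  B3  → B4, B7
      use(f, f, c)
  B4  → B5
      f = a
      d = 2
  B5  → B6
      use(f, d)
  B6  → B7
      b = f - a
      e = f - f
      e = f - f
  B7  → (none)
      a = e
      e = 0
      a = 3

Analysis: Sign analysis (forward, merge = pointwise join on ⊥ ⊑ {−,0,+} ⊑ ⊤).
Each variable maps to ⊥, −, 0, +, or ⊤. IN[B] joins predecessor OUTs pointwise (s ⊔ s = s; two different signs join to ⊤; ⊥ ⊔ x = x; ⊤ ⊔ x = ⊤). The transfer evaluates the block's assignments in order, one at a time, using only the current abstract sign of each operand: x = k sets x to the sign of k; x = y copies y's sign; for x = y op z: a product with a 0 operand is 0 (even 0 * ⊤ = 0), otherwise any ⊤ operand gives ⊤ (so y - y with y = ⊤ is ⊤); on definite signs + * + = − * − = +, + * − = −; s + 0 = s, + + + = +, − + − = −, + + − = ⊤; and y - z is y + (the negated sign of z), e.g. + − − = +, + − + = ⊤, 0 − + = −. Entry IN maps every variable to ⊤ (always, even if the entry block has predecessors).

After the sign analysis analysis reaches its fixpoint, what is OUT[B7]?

Per-block solution:
  B0:  IN=(all ⊤)  OUT={c:-, f:0; rest ⊤}
  B1:  IN={c:-; rest ⊤}  OUT={c:-; rest ⊤}
  B2:  IN={c:-; rest ⊤}  OUT={c:-; rest ⊤}
  B3:  IN={c:-; rest ⊤}  OUT={c:-; rest ⊤}
  B4:  IN={c:-; rest ⊤}  OUT={c:-, d:+; rest ⊤}
  B5:  IN={c:-, d:+; rest ⊤}  OUT={c:-, d:+; rest ⊤}
  B6:  IN={c:-, d:+; rest ⊤}  OUT={c:-, d:+; rest ⊤}
  B7:  IN={c:-; rest ⊤}  OUT={a:+, c:-, e:0; rest ⊤}

Merge at B7: IN[B7] = OUT[B3] ⊔ OUT[B6] = {a: ⊤, b: ⊤, c: -, d: ⊤, e: ⊤, f: ⊤}
Applying B7's transfer function to that IN value gives OUT[B7] (row B7 above).

Answer: {a: +, b: ⊤, c: -, d: ⊤, e: 0, f: ⊤}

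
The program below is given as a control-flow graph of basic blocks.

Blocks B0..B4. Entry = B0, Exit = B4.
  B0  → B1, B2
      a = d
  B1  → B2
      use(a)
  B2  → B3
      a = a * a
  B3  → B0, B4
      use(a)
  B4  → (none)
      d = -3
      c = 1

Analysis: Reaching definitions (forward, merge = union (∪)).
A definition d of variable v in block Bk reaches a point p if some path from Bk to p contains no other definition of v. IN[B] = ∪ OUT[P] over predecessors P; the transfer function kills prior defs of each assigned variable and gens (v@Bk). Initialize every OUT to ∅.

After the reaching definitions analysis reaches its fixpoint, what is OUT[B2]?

Fixpoint table:
  B0:  IN={a@B2}  OUT={a@B0}
  B1:  IN={a@B0}  OUT={a@B0}
  B2:  IN={a@B0}  OUT={a@B2}
  B3:  IN={a@B2}  OUT={a@B2}
  B4:  IN={a@B2}  OUT={a@B2, c@B4, d@B4}

Merge at B2: IN[B2] = OUT[B0] ⊔ OUT[B1] = {a@B0}
Applying B2's transfer function to that IN value gives OUT[B2] (row B2 above).

Answer: {a@B2}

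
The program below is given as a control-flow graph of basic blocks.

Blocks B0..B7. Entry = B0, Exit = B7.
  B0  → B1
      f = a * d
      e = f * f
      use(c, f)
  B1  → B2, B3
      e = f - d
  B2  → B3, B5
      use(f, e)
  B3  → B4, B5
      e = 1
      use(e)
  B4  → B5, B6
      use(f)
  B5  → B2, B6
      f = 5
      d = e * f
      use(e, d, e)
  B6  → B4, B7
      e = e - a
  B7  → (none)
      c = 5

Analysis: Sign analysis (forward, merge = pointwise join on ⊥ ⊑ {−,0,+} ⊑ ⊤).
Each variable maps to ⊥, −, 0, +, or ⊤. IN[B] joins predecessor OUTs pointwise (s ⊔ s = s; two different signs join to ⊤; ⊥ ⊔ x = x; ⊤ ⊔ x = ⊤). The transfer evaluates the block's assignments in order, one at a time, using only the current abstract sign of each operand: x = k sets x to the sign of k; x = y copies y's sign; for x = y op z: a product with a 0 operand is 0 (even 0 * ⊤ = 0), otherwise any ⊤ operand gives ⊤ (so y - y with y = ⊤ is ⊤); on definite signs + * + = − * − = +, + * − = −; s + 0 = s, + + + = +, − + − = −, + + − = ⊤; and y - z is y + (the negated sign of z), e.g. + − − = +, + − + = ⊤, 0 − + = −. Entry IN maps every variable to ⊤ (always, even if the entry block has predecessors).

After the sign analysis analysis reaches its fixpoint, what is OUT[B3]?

Answer: {a: ⊤, b: ⊤, c: ⊤, d: ⊤, e: +, f: ⊤}

Trace:
Fixpoint table:
  B0: | IN=(all ⊤) | OUT=(all ⊤)
  B1: | IN=(all ⊤) | OUT=(all ⊤)
  B2: | IN=(all ⊤) | OUT=(all ⊤)
  B3: | IN=(all ⊤) | OUT={e:+; rest ⊤}
  B4: | IN=(all ⊤) | OUT=(all ⊤)
  B5: | IN=(all ⊤) | OUT={f:+; rest ⊤}
  B6: | IN=(all ⊤) | OUT=(all ⊤)
  B7: | IN=(all ⊤) | OUT={c:+; rest ⊤}

Merge at B3: IN[B3] = OUT[B1] ⊔ OUT[B2] = {a: ⊤, b: ⊤, c: ⊤, d: ⊤, e: ⊤, f: ⊤}
Applying B3's transfer function to that IN value gives OUT[B3] (row B3 above).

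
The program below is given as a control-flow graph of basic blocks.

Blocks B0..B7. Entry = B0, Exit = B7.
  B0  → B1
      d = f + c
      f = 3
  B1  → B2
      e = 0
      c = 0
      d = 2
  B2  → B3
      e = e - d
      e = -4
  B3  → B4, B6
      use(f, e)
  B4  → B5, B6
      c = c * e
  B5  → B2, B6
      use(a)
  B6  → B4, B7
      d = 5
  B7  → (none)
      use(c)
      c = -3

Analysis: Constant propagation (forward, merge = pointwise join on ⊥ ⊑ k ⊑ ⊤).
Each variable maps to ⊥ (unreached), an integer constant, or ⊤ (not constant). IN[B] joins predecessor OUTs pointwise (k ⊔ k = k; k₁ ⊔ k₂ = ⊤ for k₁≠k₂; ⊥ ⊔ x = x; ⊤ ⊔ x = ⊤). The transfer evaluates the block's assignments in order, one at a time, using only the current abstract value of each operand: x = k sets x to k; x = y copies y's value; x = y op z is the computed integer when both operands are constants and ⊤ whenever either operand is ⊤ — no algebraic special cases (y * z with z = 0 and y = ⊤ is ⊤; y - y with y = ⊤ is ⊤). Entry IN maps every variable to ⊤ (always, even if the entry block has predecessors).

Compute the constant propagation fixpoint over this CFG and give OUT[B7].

Converged values:
  B0: | IN=(all ⊤) | OUT={f:3; rest ⊤}
  B1: | IN={f:3; rest ⊤} | OUT={c:0, d:2, e:0, f:3; rest ⊤}
  B2: | IN={c:0, f:3; rest ⊤} | OUT={c:0, e:-4, f:3; rest ⊤}
  B3: | IN={c:0, e:-4, f:3; rest ⊤} | OUT={c:0, e:-4, f:3; rest ⊤}
  B4: | IN={c:0, e:-4, f:3; rest ⊤} | OUT={c:0, e:-4, f:3; rest ⊤}
  B5: | IN={c:0, e:-4, f:3; rest ⊤} | OUT={c:0, e:-4, f:3; rest ⊤}
  B6: | IN={c:0, e:-4, f:3; rest ⊤} | OUT={c:0, d:5, e:-4, f:3; rest ⊤}
  B7: | IN={c:0, d:5, e:-4, f:3; rest ⊤} | OUT={c:-3, d:5, e:-4, f:3; rest ⊤}

Merge at B7: IN[B7] = OUT[B6] = {a: ⊤, b: ⊤, c: 0, d: 5, e: -4, f: 3}
Applying B7's transfer function to that IN value gives OUT[B7] (row B7 above).

Answer: {a: ⊤, b: ⊤, c: -3, d: 5, e: -4, f: 3}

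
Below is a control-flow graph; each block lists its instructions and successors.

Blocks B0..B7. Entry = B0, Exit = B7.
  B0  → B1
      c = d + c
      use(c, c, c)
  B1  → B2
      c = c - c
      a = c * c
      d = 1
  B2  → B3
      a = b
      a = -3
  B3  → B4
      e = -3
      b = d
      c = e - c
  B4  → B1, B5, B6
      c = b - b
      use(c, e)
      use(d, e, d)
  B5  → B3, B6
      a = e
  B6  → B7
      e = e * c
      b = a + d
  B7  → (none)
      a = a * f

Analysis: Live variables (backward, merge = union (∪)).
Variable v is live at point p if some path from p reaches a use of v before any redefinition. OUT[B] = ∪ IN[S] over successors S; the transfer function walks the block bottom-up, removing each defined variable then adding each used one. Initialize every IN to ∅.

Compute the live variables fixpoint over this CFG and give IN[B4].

Converged values:
  B0: | IN={b, c, d, f} | OUT={b, c, f}
  B1: | IN={b, c, f} | OUT={b, c, d, f}
  B2: | IN={b, c, d, f} | OUT={a, c, d, f}
  B3: | IN={a, c, d, f} | OUT={a, b, d, e, f}
  B4: | IN={a, b, d, e, f} | OUT={a, b, c, d, e, f}
  B5: | IN={c, d, e, f} | OUT={a, c, d, e, f}
  B6: | IN={a, c, d, e, f} | OUT={a, f}
  B7: | IN={a, f} | OUT={}

Merge at B4: OUT[B4] = IN[B1] ⊔ IN[B5] ⊔ IN[B6] = {a, b, c, d, e, f}
Applying B4's transfer function to that OUT value gives IN[B4] (row B4 above).

Answer: {a, b, d, e, f}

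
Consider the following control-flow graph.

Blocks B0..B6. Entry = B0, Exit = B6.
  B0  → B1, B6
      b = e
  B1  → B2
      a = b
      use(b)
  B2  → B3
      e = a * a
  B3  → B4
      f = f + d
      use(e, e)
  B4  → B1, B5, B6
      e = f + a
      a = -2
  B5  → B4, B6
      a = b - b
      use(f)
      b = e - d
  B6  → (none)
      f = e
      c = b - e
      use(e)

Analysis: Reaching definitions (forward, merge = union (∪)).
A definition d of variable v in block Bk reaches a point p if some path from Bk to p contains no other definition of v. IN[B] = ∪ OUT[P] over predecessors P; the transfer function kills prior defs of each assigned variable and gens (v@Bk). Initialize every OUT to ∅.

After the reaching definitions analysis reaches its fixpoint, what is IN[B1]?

Answer: {a@B4, b@B0, b@B5, e@B4, f@B3}

Trace:
Per-block solution:
  B0:  IN={}  OUT={b@B0}
  B1:  IN={a@B4, b@B0, b@B5, e@B4, f@B3}  OUT={a@B1, b@B0, b@B5, e@B4, f@B3}
  B2:  IN={a@B1, b@B0, b@B5, e@B4, f@B3}  OUT={a@B1, b@B0, b@B5, e@B2, f@B3}
  B3:  IN={a@B1, b@B0, b@B5, e@B2, f@B3}  OUT={a@B1, b@B0, b@B5, e@B2, f@B3}
  B4:  IN={a@B1, a@B5, b@B0, b@B5, e@B2, e@B4, f@B3}  OUT={a@B4, b@B0, b@B5, e@B4, f@B3}
  B5:  IN={a@B4, b@B0, b@B5, e@B4, f@B3}  OUT={a@B5, b@B5, e@B4, f@B3}
  B6:  IN={a@B4, a@B5, b@B0, b@B5, e@B4, f@B3}  OUT={a@B4, a@B5, b@B0, b@B5, c@B6, e@B4, f@B6}

Merge at B1: IN[B1] = OUT[B0] ⊔ OUT[B4] = {a@B4, b@B0, b@B5, e@B4, f@B3}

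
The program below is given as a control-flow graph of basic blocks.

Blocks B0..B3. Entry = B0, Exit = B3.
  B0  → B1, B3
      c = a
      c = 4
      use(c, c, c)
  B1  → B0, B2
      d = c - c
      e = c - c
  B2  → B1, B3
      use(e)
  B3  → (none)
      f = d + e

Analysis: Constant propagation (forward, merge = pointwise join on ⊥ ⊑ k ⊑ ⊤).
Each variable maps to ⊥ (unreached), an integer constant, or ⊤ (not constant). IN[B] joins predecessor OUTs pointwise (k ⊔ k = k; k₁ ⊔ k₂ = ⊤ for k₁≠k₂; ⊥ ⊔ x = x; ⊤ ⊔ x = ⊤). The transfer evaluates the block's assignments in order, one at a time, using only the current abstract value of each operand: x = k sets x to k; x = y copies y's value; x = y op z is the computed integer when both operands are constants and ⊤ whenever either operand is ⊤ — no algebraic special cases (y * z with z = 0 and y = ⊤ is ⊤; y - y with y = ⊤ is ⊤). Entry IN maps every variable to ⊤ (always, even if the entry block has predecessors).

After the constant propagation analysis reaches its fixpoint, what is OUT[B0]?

Per-block solution:
  B0:  IN=(all ⊤)  OUT={c:4; rest ⊤}
  B1:  IN={c:4; rest ⊤}  OUT={c:4, d:0, e:0; rest ⊤}
  B2:  IN={c:4, d:0, e:0; rest ⊤}  OUT={c:4, d:0, e:0; rest ⊤}
  B3:  IN={c:4; rest ⊤}  OUT={c:4; rest ⊤}

Merge at B0 (entry node, so the boundary value (all ⊤) is joined with the incoming edge(s)): IN[B0] = (all ⊤) ⊔ OUT[B1] = {a: ⊤, b: ⊤, c: ⊤, d: ⊤, e: ⊤, f: ⊤}
Applying B0's transfer function to that IN value gives OUT[B0] (row B0 above).

Answer: {a: ⊤, b: ⊤, c: 4, d: ⊤, e: ⊤, f: ⊤}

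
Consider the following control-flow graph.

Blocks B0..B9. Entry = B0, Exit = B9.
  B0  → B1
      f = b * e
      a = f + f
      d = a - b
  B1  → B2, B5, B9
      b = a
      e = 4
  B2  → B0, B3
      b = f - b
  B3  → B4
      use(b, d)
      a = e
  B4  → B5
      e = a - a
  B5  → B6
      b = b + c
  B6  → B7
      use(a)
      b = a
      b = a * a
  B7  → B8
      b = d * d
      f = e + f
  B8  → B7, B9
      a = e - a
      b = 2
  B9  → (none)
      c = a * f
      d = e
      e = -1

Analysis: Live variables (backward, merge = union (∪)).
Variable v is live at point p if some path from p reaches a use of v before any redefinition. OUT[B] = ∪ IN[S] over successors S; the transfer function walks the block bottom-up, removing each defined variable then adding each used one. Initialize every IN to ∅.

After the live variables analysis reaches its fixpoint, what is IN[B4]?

Fixpoint table:
  B0:   IN={b, c, e}   OUT={a, c, d, f}
  B1:   IN={a, c, d, f}   OUT={a, b, c, d, e, f}
  B2:   IN={b, c, d, e, f}   OUT={b, c, d, e, f}
  B3:   IN={b, c, d, e, f}   OUT={a, b, c, d, f}
  B4:   IN={a, b, c, d, f}   OUT={a, b, c, d, e, f}
  B5:   IN={a, b, c, d, e, f}   OUT={a, d, e, f}
  B6:   IN={a, d, e, f}   OUT={a, d, e, f}
  B7:   IN={a, d, e, f}   OUT={a, d, e, f}
  B8:   IN={a, d, e, f}   OUT={a, d, e, f}
  B9:   IN={a, e, f}   OUT={}

Merge at B4: OUT[B4] = IN[B5] = {a, b, c, d, e, f}
Applying B4's transfer function to that OUT value gives IN[B4] (row B4 above).

Answer: {a, b, c, d, f}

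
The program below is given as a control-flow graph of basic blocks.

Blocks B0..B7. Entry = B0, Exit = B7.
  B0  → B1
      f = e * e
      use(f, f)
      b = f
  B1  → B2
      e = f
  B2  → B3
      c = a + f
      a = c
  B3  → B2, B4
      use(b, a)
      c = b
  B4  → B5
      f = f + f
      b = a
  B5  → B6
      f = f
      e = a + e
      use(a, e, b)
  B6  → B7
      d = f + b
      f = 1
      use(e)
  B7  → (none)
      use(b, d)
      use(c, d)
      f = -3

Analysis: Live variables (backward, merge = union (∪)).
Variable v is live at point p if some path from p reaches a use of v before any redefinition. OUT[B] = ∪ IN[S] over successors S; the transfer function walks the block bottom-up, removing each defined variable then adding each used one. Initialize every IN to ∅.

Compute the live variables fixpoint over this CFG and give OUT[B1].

Answer: {a, b, e, f}

Trace:
Per-block solution:
  B0: | IN={a, e} | OUT={a, b, f}
  B1: | IN={a, b, f} | OUT={a, b, e, f}
  B2: | IN={a, b, e, f} | OUT={a, b, e, f}
  B3: | IN={a, b, e, f} | OUT={a, b, c, e, f}
  B4: | IN={a, c, e, f} | OUT={a, b, c, e, f}
  B5: | IN={a, b, c, e, f} | OUT={b, c, e, f}
  B6: | IN={b, c, e, f} | OUT={b, c, d}
  B7: | IN={b, c, d} | OUT={}

Merge at B1: OUT[B1] = IN[B2] = {a, b, e, f}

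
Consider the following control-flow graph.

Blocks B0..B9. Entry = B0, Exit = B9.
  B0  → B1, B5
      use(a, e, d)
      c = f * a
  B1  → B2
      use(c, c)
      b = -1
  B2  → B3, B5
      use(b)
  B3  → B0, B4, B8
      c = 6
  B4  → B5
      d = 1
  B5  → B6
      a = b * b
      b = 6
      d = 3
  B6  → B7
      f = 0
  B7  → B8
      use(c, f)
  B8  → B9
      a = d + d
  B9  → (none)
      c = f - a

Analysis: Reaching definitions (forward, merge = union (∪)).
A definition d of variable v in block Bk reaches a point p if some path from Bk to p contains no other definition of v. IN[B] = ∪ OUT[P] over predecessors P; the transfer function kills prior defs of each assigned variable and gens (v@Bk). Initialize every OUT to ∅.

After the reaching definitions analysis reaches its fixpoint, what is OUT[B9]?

Per-block solution:
  B0: | IN={b@B1, c@B3} | OUT={b@B1, c@B0}
  B1: | IN={b@B1, c@B0} | OUT={b@B1, c@B0}
  B2: | IN={b@B1, c@B0} | OUT={b@B1, c@B0}
  B3: | IN={b@B1, c@B0} | OUT={b@B1, c@B3}
  B4: | IN={b@B1, c@B3} | OUT={b@B1, c@B3, d@B4}
  B5: | IN={b@B1, c@B0, c@B3, d@B4} | OUT={a@B5, b@B5, c@B0, c@B3, d@B5}
  B6: | IN={a@B5, b@B5, c@B0, c@B3, d@B5} | OUT={a@B5, b@B5, c@B0, c@B3, d@B5, f@B6}
  B7: | IN={a@B5, b@B5, c@B0, c@B3, d@B5, f@B6} | OUT={a@B5, b@B5, c@B0, c@B3, d@B5, f@B6}
  B8: | IN={a@B5, b@B1, b@B5, c@B0, c@B3, d@B5, f@B6} | OUT={a@B8, b@B1, b@B5, c@B0, c@B3, d@B5, f@B6}
  B9: | IN={a@B8, b@B1, b@B5, c@B0, c@B3, d@B5, f@B6} | OUT={a@B8, b@B1, b@B5, c@B9, d@B5, f@B6}

Merge at B9: IN[B9] = OUT[B8] = {a@B8, b@B1, b@B5, c@B0, c@B3, d@B5, f@B6}
Applying B9's transfer function to that IN value gives OUT[B9] (row B9 above).

Answer: {a@B8, b@B1, b@B5, c@B9, d@B5, f@B6}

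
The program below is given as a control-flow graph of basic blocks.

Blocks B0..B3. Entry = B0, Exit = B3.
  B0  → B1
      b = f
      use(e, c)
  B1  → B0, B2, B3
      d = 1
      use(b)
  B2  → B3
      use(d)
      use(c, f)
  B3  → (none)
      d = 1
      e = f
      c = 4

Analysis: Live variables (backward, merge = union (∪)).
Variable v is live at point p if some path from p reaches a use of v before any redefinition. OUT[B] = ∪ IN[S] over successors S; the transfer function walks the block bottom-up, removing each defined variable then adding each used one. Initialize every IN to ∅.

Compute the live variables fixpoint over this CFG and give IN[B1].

Answer: {b, c, e, f}

Derivation:
Per-block solution:
  B0:  IN={c, e, f}  OUT={b, c, e, f}
  B1:  IN={b, c, e, f}  OUT={c, d, e, f}
  B2:  IN={c, d, f}  OUT={f}
  B3:  IN={f}  OUT={}

Merge at B1: OUT[B1] = IN[B0] ⊔ IN[B2] ⊔ IN[B3] = {c, d, e, f}
Applying B1's transfer function to that OUT value gives IN[B1] (row B1 above).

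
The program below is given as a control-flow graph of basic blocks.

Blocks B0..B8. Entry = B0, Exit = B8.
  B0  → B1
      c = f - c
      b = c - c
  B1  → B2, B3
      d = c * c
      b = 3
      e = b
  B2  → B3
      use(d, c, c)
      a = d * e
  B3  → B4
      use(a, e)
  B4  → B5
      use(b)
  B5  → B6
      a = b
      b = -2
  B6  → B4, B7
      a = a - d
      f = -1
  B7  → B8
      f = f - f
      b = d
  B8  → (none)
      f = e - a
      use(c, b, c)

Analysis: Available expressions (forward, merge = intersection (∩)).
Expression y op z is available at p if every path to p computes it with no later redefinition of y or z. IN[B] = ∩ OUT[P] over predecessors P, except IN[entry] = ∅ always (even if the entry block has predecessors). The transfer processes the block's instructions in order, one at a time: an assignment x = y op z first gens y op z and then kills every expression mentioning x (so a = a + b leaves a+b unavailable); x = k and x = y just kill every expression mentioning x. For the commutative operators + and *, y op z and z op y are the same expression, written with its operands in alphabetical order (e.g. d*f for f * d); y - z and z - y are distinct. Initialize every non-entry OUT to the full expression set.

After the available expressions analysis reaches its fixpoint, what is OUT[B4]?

Answer: {c*c, c-c}

Working:
Converged values:
  B0: | IN={} | OUT={c-c}
  B1: | IN={c-c} | OUT={c*c, c-c}
  B2: | IN={c*c, c-c} | OUT={c*c, c-c, d*e}
  B3: | IN={c*c, c-c} | OUT={c*c, c-c}
  B4: | IN={c*c, c-c} | OUT={c*c, c-c}
  B5: | IN={c*c, c-c} | OUT={c*c, c-c}
  B6: | IN={c*c, c-c} | OUT={c*c, c-c}
  B7: | IN={c*c, c-c} | OUT={c*c, c-c}
  B8: | IN={c*c, c-c} | OUT={c*c, c-c, e-a}

Merge at B4: IN[B4] = OUT[B3] ∩ OUT[B6] = {c*c, c-c}
Applying B4's transfer function to that IN value gives OUT[B4] (row B4 above).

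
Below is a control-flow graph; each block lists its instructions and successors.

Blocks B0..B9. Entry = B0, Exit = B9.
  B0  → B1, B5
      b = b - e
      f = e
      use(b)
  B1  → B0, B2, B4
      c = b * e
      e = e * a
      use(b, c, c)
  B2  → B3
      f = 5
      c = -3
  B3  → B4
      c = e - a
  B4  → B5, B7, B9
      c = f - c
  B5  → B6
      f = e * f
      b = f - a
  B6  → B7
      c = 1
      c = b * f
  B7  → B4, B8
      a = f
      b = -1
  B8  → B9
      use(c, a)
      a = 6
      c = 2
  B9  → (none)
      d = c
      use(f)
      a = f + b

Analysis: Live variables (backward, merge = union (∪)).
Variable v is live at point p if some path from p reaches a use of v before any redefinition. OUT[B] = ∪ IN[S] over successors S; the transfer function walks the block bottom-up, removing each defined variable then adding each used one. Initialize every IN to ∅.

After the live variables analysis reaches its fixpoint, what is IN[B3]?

Converged values:
  B0:   IN={a, b, e}   OUT={a, b, e, f}
  B1:   IN={a, b, e, f}   OUT={a, b, c, e, f}
  B2:   IN={a, b, e}   OUT={a, b, e, f}
  B3:   IN={a, b, e, f}   OUT={a, b, c, e, f}
  B4:   IN={a, b, c, e, f}   OUT={a, b, c, e, f}
  B5:   IN={a, e, f}   OUT={b, e, f}
  B6:   IN={b, e, f}   OUT={c, e, f}
  B7:   IN={c, e, f}   OUT={a, b, c, e, f}
  B8:   IN={a, b, c, f}   OUT={b, c, f}
  B9:   IN={b, c, f}   OUT={}

Merge at B3: OUT[B3] = IN[B4] = {a, b, c, e, f}
Applying B3's transfer function to that OUT value gives IN[B3] (row B3 above).

Answer: {a, b, e, f}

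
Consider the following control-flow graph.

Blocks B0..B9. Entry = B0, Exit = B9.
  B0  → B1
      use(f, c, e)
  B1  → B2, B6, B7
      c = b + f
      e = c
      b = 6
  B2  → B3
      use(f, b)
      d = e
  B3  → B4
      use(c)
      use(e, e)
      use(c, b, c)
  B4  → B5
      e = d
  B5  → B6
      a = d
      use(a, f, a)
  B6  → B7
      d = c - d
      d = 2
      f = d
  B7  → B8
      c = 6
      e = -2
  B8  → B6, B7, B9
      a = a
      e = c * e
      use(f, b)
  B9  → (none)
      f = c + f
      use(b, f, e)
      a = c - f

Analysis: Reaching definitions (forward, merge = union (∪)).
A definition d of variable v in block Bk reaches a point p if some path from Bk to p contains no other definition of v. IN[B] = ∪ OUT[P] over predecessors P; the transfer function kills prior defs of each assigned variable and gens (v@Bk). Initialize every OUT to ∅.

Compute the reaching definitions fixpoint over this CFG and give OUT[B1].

Answer: {b@B1, c@B1, e@B1}

Working:
Fixpoint table:
  B0:  IN={}  OUT={}
  B1:  IN={}  OUT={b@B1, c@B1, e@B1}
  B2:  IN={b@B1, c@B1, e@B1}  OUT={b@B1, c@B1, d@B2, e@B1}
  B3:  IN={b@B1, c@B1, d@B2, e@B1}  OUT={b@B1, c@B1, d@B2, e@B1}
  B4:  IN={b@B1, c@B1, d@B2, e@B1}  OUT={b@B1, c@B1, d@B2, e@B4}
  B5:  IN={b@B1, c@B1, d@B2, e@B4}  OUT={a@B5, b@B1, c@B1, d@B2, e@B4}
  B6:  IN={a@B5, a@B8, b@B1, c@B1, c@B7, d@B2, d@B6, e@B1, e@B4, e@B8, f@B6}  OUT={a@B5, a@B8, b@B1, c@B1, c@B7, d@B6, e@B1, e@B4, e@B8, f@B6}
  B7:  IN={a@B5, a@B8, b@B1, c@B1, c@B7, d@B6, e@B1, e@B4, e@B8, f@B6}  OUT={a@B5, a@B8, b@B1, c@B7, d@B6, e@B7, f@B6}
  B8:  IN={a@B5, a@B8, b@B1, c@B7, d@B6, e@B7, f@B6}  OUT={a@B8, b@B1, c@B7, d@B6, e@B8, f@B6}
  B9:  IN={a@B8, b@B1, c@B7, d@B6, e@B8, f@B6}  OUT={a@B9, b@B1, c@B7, d@B6, e@B8, f@B9}

Merge at B1: IN[B1] = OUT[B0] = {}
Applying B1's transfer function to that IN value gives OUT[B1] (row B1 above).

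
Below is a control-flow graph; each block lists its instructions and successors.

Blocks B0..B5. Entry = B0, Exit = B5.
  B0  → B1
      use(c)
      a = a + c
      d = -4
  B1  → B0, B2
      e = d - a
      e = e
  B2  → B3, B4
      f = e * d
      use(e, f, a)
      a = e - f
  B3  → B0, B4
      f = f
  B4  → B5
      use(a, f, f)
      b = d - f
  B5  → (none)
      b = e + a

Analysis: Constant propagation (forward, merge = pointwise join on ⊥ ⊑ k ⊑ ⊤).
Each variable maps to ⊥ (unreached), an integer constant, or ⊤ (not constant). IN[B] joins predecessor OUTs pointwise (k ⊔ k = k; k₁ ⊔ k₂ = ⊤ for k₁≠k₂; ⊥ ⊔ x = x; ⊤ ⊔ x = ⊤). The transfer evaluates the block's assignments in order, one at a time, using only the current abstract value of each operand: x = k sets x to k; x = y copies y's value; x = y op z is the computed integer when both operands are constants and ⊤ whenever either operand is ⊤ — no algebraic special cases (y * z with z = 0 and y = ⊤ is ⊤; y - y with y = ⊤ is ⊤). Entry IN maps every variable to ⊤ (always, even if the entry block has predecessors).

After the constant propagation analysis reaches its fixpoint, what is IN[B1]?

Answer: {a: ⊤, b: ⊤, c: ⊤, d: -4, e: ⊤, f: ⊤}

Working:
Per-block solution:
  B0:   IN=(all ⊤)   OUT={d:-4; rest ⊤}
  B1:   IN={d:-4; rest ⊤}   OUT={d:-4; rest ⊤}
  B2:   IN={d:-4; rest ⊤}   OUT={d:-4; rest ⊤}
  B3:   IN={d:-4; rest ⊤}   OUT={d:-4; rest ⊤}
  B4:   IN={d:-4; rest ⊤}   OUT={d:-4; rest ⊤}
  B5:   IN={d:-4; rest ⊤}   OUT={d:-4; rest ⊤}

Merge at B1: IN[B1] = OUT[B0] = {a: ⊤, b: ⊤, c: ⊤, d: -4, e: ⊤, f: ⊤}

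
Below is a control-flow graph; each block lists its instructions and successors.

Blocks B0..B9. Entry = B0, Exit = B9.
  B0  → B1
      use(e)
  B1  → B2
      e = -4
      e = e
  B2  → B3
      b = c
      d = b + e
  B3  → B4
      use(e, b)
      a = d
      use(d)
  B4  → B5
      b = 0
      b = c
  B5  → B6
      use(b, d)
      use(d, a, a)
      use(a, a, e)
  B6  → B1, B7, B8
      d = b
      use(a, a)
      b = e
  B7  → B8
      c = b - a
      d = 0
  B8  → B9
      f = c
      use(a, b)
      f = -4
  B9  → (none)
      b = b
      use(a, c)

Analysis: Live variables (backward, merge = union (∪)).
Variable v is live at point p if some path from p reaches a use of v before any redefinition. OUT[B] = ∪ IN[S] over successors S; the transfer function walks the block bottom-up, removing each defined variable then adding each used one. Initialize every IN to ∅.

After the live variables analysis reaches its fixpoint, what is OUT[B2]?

Answer: {b, c, d, e}

Derivation:
Per-block solution:
  B0: | IN={c, e} | OUT={c}
  B1: | IN={c} | OUT={c, e}
  B2: | IN={c, e} | OUT={b, c, d, e}
  B3: | IN={b, c, d, e} | OUT={a, c, d, e}
  B4: | IN={a, c, d, e} | OUT={a, b, c, d, e}
  B5: | IN={a, b, c, d, e} | OUT={a, b, c, e}
  B6: | IN={a, b, c, e} | OUT={a, b, c}
  B7: | IN={a, b} | OUT={a, b, c}
  B8: | IN={a, b, c} | OUT={a, b, c}
  B9: | IN={a, b, c} | OUT={}

Merge at B2: OUT[B2] = IN[B3] = {b, c, d, e}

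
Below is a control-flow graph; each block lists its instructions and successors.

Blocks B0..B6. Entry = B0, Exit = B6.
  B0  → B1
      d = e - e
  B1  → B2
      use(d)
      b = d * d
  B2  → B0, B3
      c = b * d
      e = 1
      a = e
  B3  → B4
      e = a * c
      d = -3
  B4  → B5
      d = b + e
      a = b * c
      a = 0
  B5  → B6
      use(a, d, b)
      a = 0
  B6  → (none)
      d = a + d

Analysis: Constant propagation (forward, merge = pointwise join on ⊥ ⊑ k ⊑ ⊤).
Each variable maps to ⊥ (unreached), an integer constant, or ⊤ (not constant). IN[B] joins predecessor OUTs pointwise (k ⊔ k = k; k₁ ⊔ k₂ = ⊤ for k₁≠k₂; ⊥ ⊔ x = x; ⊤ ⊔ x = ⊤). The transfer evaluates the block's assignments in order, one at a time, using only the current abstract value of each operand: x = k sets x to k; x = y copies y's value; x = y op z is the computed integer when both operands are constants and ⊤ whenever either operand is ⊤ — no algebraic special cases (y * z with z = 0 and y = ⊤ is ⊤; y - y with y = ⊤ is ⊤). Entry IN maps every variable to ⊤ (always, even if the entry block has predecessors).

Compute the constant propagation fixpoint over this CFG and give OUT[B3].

Fixpoint table:
  B0:  IN=(all ⊤)  OUT=(all ⊤)
  B1:  IN=(all ⊤)  OUT=(all ⊤)
  B2:  IN=(all ⊤)  OUT={a:1, e:1; rest ⊤}
  B3:  IN={a:1, e:1; rest ⊤}  OUT={a:1, d:-3; rest ⊤}
  B4:  IN={a:1, d:-3; rest ⊤}  OUT={a:0; rest ⊤}
  B5:  IN={a:0; rest ⊤}  OUT={a:0; rest ⊤}
  B6:  IN={a:0; rest ⊤}  OUT={a:0; rest ⊤}

Merge at B3: IN[B3] = OUT[B2] = {a: 1, b: ⊤, c: ⊤, d: ⊤, e: 1, f: ⊤}
Applying B3's transfer function to that IN value gives OUT[B3] (row B3 above).

Answer: {a: 1, b: ⊤, c: ⊤, d: -3, e: ⊤, f: ⊤}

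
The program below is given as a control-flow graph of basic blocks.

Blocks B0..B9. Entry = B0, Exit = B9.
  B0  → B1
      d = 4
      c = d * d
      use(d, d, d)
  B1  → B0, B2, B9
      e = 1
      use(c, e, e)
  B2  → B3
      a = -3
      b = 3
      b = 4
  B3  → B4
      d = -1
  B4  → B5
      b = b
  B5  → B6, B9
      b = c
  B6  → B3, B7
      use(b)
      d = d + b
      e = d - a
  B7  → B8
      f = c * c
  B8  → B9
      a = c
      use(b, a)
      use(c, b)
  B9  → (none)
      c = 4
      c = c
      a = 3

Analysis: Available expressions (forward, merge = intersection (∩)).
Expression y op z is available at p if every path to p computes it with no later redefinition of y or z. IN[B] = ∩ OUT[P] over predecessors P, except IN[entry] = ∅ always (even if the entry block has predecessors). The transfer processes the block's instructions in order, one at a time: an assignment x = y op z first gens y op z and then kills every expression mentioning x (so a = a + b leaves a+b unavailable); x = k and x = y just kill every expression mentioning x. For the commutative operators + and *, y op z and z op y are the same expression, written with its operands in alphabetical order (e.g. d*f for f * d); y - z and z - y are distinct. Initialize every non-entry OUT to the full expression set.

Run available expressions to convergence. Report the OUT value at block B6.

Fixpoint table:
  B0:  IN={}  OUT={d*d}
  B1:  IN={d*d}  OUT={d*d}
  B2:  IN={d*d}  OUT={d*d}
  B3:  IN={}  OUT={}
  B4:  IN={}  OUT={}
  B5:  IN={}  OUT={}
  B6:  IN={}  OUT={d-a}
  B7:  IN={d-a}  OUT={c*c, d-a}
  B8:  IN={c*c, d-a}  OUT={c*c}
  B9:  IN={}  OUT={}

Merge at B6: IN[B6] = OUT[B5] = {}
Applying B6's transfer function to that IN value gives OUT[B6] (row B6 above).

Answer: {d-a}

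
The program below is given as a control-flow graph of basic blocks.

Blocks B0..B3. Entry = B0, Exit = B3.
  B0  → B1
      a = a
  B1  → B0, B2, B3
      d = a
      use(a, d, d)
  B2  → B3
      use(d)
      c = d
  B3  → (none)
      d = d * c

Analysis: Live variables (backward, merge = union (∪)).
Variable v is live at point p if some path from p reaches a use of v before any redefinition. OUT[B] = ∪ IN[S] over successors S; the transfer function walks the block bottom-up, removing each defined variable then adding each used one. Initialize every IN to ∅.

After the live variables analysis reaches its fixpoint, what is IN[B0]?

Per-block solution:
  B0:  IN={a, c}  OUT={a, c}
  B1:  IN={a, c}  OUT={a, c, d}
  B2:  IN={d}  OUT={c, d}
  B3:  IN={c, d}  OUT={}

Merge at B0: OUT[B0] = IN[B1] = {a, c}
Applying B0's transfer function to that OUT value gives IN[B0] (row B0 above).

Answer: {a, c}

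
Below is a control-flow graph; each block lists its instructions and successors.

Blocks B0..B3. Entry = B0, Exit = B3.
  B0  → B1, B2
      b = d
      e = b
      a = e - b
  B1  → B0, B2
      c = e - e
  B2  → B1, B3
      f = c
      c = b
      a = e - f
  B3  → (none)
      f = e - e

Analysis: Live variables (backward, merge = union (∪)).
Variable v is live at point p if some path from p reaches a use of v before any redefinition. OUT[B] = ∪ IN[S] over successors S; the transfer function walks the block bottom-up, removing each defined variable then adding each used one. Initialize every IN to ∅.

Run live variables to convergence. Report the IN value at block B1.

Answer: {b, d, e}

Trace:
Per-block solution:
  B0:   IN={c, d}   OUT={b, c, d, e}
  B1:   IN={b, d, e}   OUT={b, c, d, e}
  B2:   IN={b, c, d, e}   OUT={b, d, e}
  B3:   IN={e}   OUT={}

Merge at B1: OUT[B1] = IN[B0] ⊔ IN[B2] = {b, c, d, e}
Applying B1's transfer function to that OUT value gives IN[B1] (row B1 above).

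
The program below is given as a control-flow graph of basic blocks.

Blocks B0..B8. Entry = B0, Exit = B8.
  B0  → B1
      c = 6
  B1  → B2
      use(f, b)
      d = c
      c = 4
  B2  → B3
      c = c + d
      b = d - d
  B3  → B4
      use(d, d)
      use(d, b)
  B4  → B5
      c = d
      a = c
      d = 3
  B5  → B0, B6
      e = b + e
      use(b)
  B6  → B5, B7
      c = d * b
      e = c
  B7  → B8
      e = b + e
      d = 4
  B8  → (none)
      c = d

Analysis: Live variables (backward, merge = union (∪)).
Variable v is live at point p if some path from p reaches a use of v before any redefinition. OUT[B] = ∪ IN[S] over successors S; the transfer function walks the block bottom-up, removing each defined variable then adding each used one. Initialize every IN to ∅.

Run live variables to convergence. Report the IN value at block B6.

Per-block solution:
  B0:  IN={b, e, f}  OUT={b, c, e, f}
  B1:  IN={b, c, e, f}  OUT={c, d, e, f}
  B2:  IN={c, d, e, f}  OUT={b, d, e, f}
  B3:  IN={b, d, e, f}  OUT={b, d, e, f}
  B4:  IN={b, d, e, f}  OUT={b, d, e, f}
  B5:  IN={b, d, e, f}  OUT={b, d, e, f}
  B6:  IN={b, d, f}  OUT={b, d, e, f}
  B7:  IN={b, e}  OUT={d}
  B8:  IN={d}  OUT={}

Merge at B6: OUT[B6] = IN[B5] ⊔ IN[B7] = {b, d, e, f}
Applying B6's transfer function to that OUT value gives IN[B6] (row B6 above).

Answer: {b, d, f}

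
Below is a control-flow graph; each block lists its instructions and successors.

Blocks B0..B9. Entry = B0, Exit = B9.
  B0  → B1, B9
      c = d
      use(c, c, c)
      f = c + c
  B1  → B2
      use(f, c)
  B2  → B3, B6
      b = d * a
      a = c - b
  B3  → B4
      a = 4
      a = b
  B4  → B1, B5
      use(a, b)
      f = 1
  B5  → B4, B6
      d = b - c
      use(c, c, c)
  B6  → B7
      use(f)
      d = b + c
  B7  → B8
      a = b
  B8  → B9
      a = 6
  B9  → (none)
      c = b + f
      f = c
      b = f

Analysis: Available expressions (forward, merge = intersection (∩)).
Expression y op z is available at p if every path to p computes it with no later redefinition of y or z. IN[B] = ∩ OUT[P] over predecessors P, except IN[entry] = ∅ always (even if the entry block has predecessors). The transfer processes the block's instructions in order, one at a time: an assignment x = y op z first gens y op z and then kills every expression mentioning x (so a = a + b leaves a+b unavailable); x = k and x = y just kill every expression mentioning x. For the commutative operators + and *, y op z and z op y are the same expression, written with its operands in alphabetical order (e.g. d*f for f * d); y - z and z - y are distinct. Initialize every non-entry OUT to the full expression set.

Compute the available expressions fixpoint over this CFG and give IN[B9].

Answer: {c+c}

Derivation:
Per-block solution:
  B0: | IN={} | OUT={c+c}
  B1: | IN={c+c} | OUT={c+c}
  B2: | IN={c+c} | OUT={c+c, c-b}
  B3: | IN={c+c, c-b} | OUT={c+c, c-b}
  B4: | IN={c+c, c-b} | OUT={c+c, c-b}
  B5: | IN={c+c, c-b} | OUT={b-c, c+c, c-b}
  B6: | IN={c+c, c-b} | OUT={b+c, c+c, c-b}
  B7: | IN={b+c, c+c, c-b} | OUT={b+c, c+c, c-b}
  B8: | IN={b+c, c+c, c-b} | OUT={b+c, c+c, c-b}
  B9: | IN={c+c} | OUT={}

Merge at B9: IN[B9] = OUT[B0] ∩ OUT[B8] = {c+c}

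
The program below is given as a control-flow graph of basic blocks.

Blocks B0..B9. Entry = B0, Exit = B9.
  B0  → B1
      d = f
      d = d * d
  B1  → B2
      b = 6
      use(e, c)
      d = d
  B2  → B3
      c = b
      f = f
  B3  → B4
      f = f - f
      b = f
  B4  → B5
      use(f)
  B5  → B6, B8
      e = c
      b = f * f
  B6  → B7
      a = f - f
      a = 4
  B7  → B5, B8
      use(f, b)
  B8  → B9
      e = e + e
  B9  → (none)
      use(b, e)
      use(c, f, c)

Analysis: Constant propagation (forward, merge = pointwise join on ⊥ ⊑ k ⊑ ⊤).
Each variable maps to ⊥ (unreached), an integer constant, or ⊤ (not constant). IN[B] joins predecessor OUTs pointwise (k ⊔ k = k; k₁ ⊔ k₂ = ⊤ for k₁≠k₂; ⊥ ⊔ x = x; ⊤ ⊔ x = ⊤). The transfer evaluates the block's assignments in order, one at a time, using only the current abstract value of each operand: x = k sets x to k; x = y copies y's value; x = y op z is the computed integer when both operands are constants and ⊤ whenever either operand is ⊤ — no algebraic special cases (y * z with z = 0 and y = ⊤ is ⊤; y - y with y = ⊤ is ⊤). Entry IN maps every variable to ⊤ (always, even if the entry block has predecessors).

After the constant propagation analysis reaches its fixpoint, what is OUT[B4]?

Answer: {a: ⊤, b: ⊤, c: 6, d: ⊤, e: ⊤, f: ⊤}

Trace:
Fixpoint table:
  B0:  IN=(all ⊤)  OUT=(all ⊤)
  B1:  IN=(all ⊤)  OUT={b:6; rest ⊤}
  B2:  IN={b:6; rest ⊤}  OUT={b:6, c:6; rest ⊤}
  B3:  IN={b:6, c:6; rest ⊤}  OUT={c:6; rest ⊤}
  B4:  IN={c:6; rest ⊤}  OUT={c:6; rest ⊤}
  B5:  IN={c:6; rest ⊤}  OUT={c:6, e:6; rest ⊤}
  B6:  IN={c:6, e:6; rest ⊤}  OUT={a:4, c:6, e:6; rest ⊤}
  B7:  IN={a:4, c:6, e:6; rest ⊤}  OUT={a:4, c:6, e:6; rest ⊤}
  B8:  IN={c:6, e:6; rest ⊤}  OUT={c:6, e:12; rest ⊤}
  B9:  IN={c:6, e:12; rest ⊤}  OUT={c:6, e:12; rest ⊤}

Merge at B4: IN[B4] = OUT[B3] = {a: ⊤, b: ⊤, c: 6, d: ⊤, e: ⊤, f: ⊤}
Applying B4's transfer function to that IN value gives OUT[B4] (row B4 above).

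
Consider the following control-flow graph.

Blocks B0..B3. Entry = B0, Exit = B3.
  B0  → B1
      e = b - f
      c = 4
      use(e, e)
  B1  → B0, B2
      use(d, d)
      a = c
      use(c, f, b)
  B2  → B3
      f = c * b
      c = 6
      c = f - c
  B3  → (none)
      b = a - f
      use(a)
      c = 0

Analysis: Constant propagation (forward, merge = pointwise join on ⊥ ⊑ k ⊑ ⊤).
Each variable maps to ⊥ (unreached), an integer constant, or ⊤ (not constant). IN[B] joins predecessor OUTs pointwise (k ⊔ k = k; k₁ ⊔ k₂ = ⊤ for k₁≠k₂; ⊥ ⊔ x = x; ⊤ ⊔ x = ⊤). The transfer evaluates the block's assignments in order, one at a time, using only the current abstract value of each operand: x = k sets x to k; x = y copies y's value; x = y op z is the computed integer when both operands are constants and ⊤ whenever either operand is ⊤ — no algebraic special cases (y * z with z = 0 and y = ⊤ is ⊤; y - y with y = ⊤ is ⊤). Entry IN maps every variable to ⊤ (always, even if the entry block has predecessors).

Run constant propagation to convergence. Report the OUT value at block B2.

Fixpoint table:
  B0:   IN=(all ⊤)   OUT={c:4; rest ⊤}
  B1:   IN={c:4; rest ⊤}   OUT={a:4, c:4; rest ⊤}
  B2:   IN={a:4, c:4; rest ⊤}   OUT={a:4; rest ⊤}
  B3:   IN={a:4; rest ⊤}   OUT={a:4, c:0; rest ⊤}

Merge at B2: IN[B2] = OUT[B1] = {a: 4, b: ⊤, c: 4, d: ⊤, e: ⊤, f: ⊤}
Applying B2's transfer function to that IN value gives OUT[B2] (row B2 above).

Answer: {a: 4, b: ⊤, c: ⊤, d: ⊤, e: ⊤, f: ⊤}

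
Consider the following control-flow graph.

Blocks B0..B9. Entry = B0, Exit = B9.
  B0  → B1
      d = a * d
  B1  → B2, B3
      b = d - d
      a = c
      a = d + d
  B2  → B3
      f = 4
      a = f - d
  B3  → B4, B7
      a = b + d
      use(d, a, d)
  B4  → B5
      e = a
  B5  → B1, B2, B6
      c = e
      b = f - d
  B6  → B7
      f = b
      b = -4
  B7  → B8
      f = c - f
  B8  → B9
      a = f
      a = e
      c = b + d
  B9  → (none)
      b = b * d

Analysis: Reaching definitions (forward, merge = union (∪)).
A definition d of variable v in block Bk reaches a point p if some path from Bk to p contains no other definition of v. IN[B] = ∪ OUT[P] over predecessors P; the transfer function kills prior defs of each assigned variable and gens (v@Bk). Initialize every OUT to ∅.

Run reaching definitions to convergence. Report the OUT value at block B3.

Per-block solution:
  B0: | IN={} | OUT={d@B0}
  B1: | IN={a@B3, b@B5, c@B5, d@B0, e@B4, f@B2} | OUT={a@B1, b@B1, c@B5, d@B0, e@B4, f@B2}
  B2: | IN={a@B1, a@B3, b@B1, b@B5, c@B5, d@B0, e@B4, f@B2} | OUT={a@B2, b@B1, b@B5, c@B5, d@B0, e@B4, f@B2}
  B3: | IN={a@B1, a@B2, b@B1, b@B5, c@B5, d@B0, e@B4, f@B2} | OUT={a@B3, b@B1, b@B5, c@B5, d@B0, e@B4, f@B2}
  B4: | IN={a@B3, b@B1, b@B5, c@B5, d@B0, e@B4, f@B2} | OUT={a@B3, b@B1, b@B5, c@B5, d@B0, e@B4, f@B2}
  B5: | IN={a@B3, b@B1, b@B5, c@B5, d@B0, e@B4, f@B2} | OUT={a@B3, b@B5, c@B5, d@B0, e@B4, f@B2}
  B6: | IN={a@B3, b@B5, c@B5, d@B0, e@B4, f@B2} | OUT={a@B3, b@B6, c@B5, d@B0, e@B4, f@B6}
  B7: | IN={a@B3, b@B1, b@B5, b@B6, c@B5, d@B0, e@B4, f@B2, f@B6} | OUT={a@B3, b@B1, b@B5, b@B6, c@B5, d@B0, e@B4, f@B7}
  B8: | IN={a@B3, b@B1, b@B5, b@B6, c@B5, d@B0, e@B4, f@B7} | OUT={a@B8, b@B1, b@B5, b@B6, c@B8, d@B0, e@B4, f@B7}
  B9: | IN={a@B8, b@B1, b@B5, b@B6, c@B8, d@B0, e@B4, f@B7} | OUT={a@B8, b@B9, c@B8, d@B0, e@B4, f@B7}

Merge at B3: IN[B3] = OUT[B1] ⊔ OUT[B2] = {a@B1, a@B2, b@B1, b@B5, c@B5, d@B0, e@B4, f@B2}
Applying B3's transfer function to that IN value gives OUT[B3] (row B3 above).

Answer: {a@B3, b@B1, b@B5, c@B5, d@B0, e@B4, f@B2}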